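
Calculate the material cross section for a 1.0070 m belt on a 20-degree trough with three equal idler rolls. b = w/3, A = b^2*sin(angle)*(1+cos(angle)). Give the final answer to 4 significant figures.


b = 1.0070/3 = 0.335667 m
A = 0.335667^2 * sin(20 deg) * (1 + cos(20 deg))
A = 0.07475 m^2


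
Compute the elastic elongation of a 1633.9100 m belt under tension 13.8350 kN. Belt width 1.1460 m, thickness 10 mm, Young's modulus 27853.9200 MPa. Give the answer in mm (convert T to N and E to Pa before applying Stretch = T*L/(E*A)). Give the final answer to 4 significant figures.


A = 1.1460 * 0.01 = 0.01146 m^2
Stretch = 13.8350*1000 * 1633.9100 / (27853.9200e6 * 0.01146) * 1000
Stretch = 70.82 mm


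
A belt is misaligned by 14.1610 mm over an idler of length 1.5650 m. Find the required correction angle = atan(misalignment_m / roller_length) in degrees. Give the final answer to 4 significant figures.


misalign_m = 14.1610 / 1000 = 0.014161 m
angle = atan(0.014161 / 1.5650)
angle = 0.5184 deg


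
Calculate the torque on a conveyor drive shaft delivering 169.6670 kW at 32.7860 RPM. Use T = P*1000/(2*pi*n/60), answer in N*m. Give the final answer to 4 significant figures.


omega = 2*pi*32.7860/60 = 3.43334 rad/s
T = 169.6670*1000 / 3.43334
T = 49420 N*m


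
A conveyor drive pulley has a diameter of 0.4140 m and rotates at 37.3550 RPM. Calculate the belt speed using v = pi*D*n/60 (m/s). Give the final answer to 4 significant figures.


v = pi * 0.4140 * 37.3550 / 60
v = 0.8097 m/s


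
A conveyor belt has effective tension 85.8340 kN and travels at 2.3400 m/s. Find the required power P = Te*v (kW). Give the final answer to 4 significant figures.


P = Te * v = 85.8340 * 2.3400
P = 200.9 kW


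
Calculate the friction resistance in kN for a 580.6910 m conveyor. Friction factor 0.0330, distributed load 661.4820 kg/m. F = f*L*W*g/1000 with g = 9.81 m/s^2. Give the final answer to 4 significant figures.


F = 0.0330 * 580.6910 * 661.4820 * 9.81 / 1000
F = 124.4 kN


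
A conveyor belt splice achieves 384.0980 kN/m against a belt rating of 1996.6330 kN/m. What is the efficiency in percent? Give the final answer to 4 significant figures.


Eff = 384.0980 / 1996.6330 * 100
Eff = 19.24 %


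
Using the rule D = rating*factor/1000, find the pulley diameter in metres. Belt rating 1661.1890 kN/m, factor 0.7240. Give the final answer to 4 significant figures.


D = 1661.1890 * 0.7240 / 1000
D = 1.203 m


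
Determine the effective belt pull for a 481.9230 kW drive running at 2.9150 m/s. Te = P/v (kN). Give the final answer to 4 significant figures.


Te = P / v = 481.9230 / 2.9150
Te = 165.3 kN


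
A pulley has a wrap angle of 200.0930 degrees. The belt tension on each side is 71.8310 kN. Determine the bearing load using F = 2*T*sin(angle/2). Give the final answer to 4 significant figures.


F = 2 * 71.8310 * sin(200.0930/2 deg)
F = 141.5 kN


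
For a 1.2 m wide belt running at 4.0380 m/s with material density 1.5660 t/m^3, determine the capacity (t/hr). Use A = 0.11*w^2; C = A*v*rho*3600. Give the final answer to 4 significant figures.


A = 0.11 * 1.2^2 = 0.1584 m^2
C = 0.1584 * 4.0380 * 1.5660 * 3600
C = 3606 t/hr


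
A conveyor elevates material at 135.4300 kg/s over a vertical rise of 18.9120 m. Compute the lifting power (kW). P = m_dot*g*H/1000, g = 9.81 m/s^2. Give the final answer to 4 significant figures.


P = 135.4300 * 9.81 * 18.9120 / 1000
P = 25.13 kW


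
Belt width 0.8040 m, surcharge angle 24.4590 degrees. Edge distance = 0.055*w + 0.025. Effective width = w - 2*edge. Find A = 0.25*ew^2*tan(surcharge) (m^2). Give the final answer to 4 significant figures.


edge = 0.055*0.8040 + 0.025 = 0.06922 m
ew = 0.8040 - 2*0.06922 = 0.66556 m
A = 0.25 * 0.66556^2 * tan(24.4590 deg)
A = 0.05037 m^2


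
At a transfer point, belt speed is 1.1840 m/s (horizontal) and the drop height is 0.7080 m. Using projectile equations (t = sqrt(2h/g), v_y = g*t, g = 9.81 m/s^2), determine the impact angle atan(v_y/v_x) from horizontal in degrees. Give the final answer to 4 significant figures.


t = sqrt(2*0.7080/9.81) = 0.379924 s
v_y = 9.81 * 0.379924 = 3.72705 m/s
angle = atan(3.72705 / 1.1840) = 72.38 deg


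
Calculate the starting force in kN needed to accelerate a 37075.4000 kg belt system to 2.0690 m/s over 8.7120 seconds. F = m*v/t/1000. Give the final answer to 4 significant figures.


F = 37075.4000 * 2.0690 / 8.7120 / 1000
F = 8.805 kN


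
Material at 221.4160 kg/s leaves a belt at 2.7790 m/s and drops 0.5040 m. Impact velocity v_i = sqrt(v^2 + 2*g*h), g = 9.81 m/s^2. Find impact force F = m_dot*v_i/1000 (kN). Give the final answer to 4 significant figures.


v_i = sqrt(2.7790^2 + 2*9.81*0.5040) = 4.19658 m/s
F = 221.4160 * 4.19658 / 1000
F = 0.9292 kN


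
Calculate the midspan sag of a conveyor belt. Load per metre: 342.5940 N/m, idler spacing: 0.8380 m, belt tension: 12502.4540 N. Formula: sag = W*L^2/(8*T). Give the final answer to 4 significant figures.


sag = 342.5940 * 0.8380^2 / (8 * 12502.4540)
sag = 0.002405 m


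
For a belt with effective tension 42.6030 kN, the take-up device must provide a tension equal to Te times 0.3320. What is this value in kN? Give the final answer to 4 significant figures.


T_tu = 42.6030 * 0.3320
T_tu = 14.14 kN


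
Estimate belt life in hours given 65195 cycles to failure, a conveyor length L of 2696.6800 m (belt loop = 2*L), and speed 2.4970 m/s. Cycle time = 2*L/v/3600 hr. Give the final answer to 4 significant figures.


cycle_time = 2 * 2696.6800 / 2.4970 / 3600 = 0.599982 hr
life = 65195 * 0.599982 = 39120 hours


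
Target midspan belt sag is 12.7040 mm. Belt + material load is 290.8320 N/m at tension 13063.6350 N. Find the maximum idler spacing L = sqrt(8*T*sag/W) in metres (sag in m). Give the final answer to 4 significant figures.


sag = 12.7040/1000 = 0.012704 m
L = sqrt(8 * 13063.6350 * 0.012704 / 290.8320)
L = 2.137 m


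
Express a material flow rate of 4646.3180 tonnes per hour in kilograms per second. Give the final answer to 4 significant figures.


m_dot = 4646.3180 * 1000 / 3600
m_dot = 1291 kg/s


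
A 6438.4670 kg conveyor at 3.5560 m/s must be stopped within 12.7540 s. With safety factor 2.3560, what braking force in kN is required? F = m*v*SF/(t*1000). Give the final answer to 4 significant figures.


F = 6438.4670 * 3.5560 / 12.7540 * 2.3560 / 1000
F = 4.229 kN


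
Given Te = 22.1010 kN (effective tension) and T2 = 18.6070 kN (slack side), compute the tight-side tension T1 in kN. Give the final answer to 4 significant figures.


T1 = Te + T2 = 22.1010 + 18.6070
T1 = 40.71 kN


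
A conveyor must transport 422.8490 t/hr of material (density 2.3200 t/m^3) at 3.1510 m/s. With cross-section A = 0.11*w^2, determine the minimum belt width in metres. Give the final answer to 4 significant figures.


A_req = 422.8490 / (3.1510 * 2.3200 * 3600) = 0.0160674 m^2
w = sqrt(0.0160674 / 0.11)
w = 0.3822 m


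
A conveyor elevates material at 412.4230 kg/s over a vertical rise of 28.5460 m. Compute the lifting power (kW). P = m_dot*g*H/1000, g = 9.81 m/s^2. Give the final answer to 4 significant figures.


P = 412.4230 * 9.81 * 28.5460 / 1000
P = 115.5 kW


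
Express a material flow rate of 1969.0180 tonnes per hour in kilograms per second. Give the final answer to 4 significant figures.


m_dot = 1969.0180 * 1000 / 3600
m_dot = 546.9 kg/s


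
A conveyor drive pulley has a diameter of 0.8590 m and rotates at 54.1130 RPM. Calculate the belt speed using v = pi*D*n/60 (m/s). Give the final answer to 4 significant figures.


v = pi * 0.8590 * 54.1130 / 60
v = 2.434 m/s


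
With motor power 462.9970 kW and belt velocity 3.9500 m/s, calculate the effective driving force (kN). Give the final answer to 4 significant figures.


Te = P / v = 462.9970 / 3.9500
Te = 117.2 kN


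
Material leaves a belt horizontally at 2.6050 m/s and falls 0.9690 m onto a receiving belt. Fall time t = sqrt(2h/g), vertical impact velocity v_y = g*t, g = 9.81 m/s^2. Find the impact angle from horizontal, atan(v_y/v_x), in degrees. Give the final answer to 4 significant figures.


t = sqrt(2*0.9690/9.81) = 0.44447 s
v_y = 9.81 * 0.44447 = 4.36025 m/s
angle = atan(4.36025 / 2.6050) = 59.14 deg


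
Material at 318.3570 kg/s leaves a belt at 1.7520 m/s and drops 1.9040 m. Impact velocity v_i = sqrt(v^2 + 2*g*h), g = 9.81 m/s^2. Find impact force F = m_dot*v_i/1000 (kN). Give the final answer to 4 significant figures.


v_i = sqrt(1.7520^2 + 2*9.81*1.9040) = 6.35814 m/s
F = 318.3570 * 6.35814 / 1000
F = 2.024 kN


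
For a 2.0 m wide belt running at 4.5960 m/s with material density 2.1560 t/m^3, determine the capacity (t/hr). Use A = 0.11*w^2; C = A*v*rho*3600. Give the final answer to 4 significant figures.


A = 0.11 * 2.0^2 = 0.44 m^2
C = 0.44 * 4.5960 * 2.1560 * 3600
C = 15700 t/hr


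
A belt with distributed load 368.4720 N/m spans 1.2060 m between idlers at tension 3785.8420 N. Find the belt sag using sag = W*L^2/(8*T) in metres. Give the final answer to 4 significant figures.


sag = 368.4720 * 1.2060^2 / (8 * 3785.8420)
sag = 0.01769 m


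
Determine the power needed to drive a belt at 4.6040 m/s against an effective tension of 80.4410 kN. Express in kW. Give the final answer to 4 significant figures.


P = Te * v = 80.4410 * 4.6040
P = 370.4 kW


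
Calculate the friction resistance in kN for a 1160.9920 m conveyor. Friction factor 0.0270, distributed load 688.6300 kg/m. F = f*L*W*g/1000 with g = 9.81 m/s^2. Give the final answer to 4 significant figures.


F = 0.0270 * 1160.9920 * 688.6300 * 9.81 / 1000
F = 211.8 kN


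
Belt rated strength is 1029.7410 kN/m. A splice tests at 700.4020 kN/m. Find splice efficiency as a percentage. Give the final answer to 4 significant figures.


Eff = 700.4020 / 1029.7410 * 100
Eff = 68.02 %


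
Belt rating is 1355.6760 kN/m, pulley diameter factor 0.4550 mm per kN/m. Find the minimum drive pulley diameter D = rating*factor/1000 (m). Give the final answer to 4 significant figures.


D = 1355.6760 * 0.4550 / 1000
D = 0.6168 m


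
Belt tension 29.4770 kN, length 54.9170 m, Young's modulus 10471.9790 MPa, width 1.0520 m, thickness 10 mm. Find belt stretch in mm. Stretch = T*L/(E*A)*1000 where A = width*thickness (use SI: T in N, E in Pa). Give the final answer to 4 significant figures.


A = 1.0520 * 0.01 = 0.01052 m^2
Stretch = 29.4770*1000 * 54.9170 / (10471.9790e6 * 0.01052) * 1000
Stretch = 14.69 mm


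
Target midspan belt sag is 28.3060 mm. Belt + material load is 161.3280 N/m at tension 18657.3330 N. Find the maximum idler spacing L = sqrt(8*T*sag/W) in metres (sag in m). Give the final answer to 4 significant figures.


sag = 28.3060/1000 = 0.028306 m
L = sqrt(8 * 18657.3330 * 0.028306 / 161.3280)
L = 5.117 m


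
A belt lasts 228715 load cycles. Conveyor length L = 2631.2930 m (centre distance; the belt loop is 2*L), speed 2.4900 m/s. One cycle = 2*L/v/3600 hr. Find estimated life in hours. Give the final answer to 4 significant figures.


cycle_time = 2 * 2631.2930 / 2.4900 / 3600 = 0.58708 hr
life = 228715 * 0.58708 = 134300 hours


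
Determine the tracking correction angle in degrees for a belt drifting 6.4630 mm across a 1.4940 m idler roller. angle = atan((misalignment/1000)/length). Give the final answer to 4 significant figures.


misalign_m = 6.4630 / 1000 = 0.006463 m
angle = atan(0.006463 / 1.4940)
angle = 0.2479 deg


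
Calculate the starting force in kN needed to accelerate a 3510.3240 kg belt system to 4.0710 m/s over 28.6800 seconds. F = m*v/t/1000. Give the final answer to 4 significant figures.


F = 3510.3240 * 4.0710 / 28.6800 / 1000
F = 0.4983 kN


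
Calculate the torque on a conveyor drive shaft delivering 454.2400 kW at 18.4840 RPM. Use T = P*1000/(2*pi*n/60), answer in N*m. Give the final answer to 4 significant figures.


omega = 2*pi*18.4840/60 = 1.93564 rad/s
T = 454.2400*1000 / 1.93564
T = 234700 N*m


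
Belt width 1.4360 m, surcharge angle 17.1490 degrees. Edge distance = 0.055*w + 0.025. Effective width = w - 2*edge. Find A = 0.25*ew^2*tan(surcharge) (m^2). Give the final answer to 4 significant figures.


edge = 0.055*1.4360 + 0.025 = 0.10398 m
ew = 1.4360 - 2*0.10398 = 1.22804 m
A = 0.25 * 1.22804^2 * tan(17.1490 deg)
A = 0.1163 m^2


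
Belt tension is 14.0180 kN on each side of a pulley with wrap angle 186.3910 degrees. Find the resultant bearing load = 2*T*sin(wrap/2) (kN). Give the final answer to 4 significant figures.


F = 2 * 14.0180 * sin(186.3910/2 deg)
F = 27.99 kN


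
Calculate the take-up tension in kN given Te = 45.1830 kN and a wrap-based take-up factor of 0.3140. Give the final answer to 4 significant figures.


T_tu = 45.1830 * 0.3140
T_tu = 14.19 kN


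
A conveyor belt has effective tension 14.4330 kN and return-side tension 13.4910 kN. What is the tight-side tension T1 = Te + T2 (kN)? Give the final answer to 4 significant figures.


T1 = Te + T2 = 14.4330 + 13.4910
T1 = 27.92 kN


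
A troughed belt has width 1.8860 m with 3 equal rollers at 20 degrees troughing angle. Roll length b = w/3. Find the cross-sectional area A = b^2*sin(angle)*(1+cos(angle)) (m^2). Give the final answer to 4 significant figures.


b = 1.8860/3 = 0.628667 m
A = 0.628667^2 * sin(20 deg) * (1 + cos(20 deg))
A = 0.2622 m^2


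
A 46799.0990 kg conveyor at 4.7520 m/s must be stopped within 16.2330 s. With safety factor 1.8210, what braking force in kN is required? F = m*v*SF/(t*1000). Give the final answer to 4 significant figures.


F = 46799.0990 * 4.7520 / 16.2330 * 1.8210 / 1000
F = 24.95 kN


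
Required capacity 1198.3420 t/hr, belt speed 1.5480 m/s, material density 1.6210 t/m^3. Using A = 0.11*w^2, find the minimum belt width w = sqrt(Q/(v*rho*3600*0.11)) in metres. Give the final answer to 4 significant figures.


A_req = 1198.3420 / (1.5480 * 1.6210 * 3600) = 0.132655 m^2
w = sqrt(0.132655 / 0.11)
w = 1.098 m


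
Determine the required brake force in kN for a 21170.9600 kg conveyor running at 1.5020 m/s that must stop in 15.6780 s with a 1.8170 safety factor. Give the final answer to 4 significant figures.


F = 21170.9600 * 1.5020 / 15.6780 * 1.8170 / 1000
F = 3.685 kN


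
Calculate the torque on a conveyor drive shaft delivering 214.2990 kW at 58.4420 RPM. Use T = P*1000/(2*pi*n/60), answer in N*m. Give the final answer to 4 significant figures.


omega = 2*pi*58.4420/60 = 6.12003 rad/s
T = 214.2990*1000 / 6.12003
T = 35020 N*m


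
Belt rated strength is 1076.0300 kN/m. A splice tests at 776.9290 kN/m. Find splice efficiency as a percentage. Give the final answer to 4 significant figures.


Eff = 776.9290 / 1076.0300 * 100
Eff = 72.20 %


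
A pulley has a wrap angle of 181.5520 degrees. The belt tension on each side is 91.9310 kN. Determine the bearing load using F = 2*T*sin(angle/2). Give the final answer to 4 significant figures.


F = 2 * 91.9310 * sin(181.5520/2 deg)
F = 183.8 kN


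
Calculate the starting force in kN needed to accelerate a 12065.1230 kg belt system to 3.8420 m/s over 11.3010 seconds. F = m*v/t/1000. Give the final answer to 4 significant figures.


F = 12065.1230 * 3.8420 / 11.3010 / 1000
F = 4.102 kN


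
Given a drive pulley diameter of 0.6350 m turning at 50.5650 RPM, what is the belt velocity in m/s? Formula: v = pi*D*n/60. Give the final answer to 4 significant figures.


v = pi * 0.6350 * 50.5650 / 60
v = 1.681 m/s


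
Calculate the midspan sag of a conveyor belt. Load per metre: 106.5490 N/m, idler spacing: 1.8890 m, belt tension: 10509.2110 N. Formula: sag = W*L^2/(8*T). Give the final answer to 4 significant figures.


sag = 106.5490 * 1.8890^2 / (8 * 10509.2110)
sag = 0.004522 m


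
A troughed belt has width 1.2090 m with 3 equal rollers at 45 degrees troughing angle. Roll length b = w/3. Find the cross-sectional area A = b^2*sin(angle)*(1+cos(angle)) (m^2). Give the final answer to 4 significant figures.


b = 1.2090/3 = 0.403 m
A = 0.403^2 * sin(45 deg) * (1 + cos(45 deg))
A = 0.1960 m^2


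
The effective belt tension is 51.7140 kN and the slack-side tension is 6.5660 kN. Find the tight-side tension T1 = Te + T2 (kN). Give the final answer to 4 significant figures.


T1 = Te + T2 = 51.7140 + 6.5660
T1 = 58.28 kN


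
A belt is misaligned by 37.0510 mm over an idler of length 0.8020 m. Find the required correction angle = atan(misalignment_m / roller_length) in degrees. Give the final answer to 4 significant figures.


misalign_m = 37.0510 / 1000 = 0.037051 m
angle = atan(0.037051 / 0.8020)
angle = 2.645 deg


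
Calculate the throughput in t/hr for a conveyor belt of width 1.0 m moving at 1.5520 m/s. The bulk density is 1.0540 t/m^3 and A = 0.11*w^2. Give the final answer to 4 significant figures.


A = 0.11 * 1.0^2 = 0.11 m^2
C = 0.11 * 1.5520 * 1.0540 * 3600
C = 647.8 t/hr


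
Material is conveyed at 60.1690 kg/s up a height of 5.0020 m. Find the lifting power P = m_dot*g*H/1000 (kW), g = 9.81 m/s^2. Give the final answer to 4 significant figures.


P = 60.1690 * 9.81 * 5.0020 / 1000
P = 2.952 kW


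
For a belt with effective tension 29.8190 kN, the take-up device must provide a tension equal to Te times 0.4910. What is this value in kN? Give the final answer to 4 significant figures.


T_tu = 29.8190 * 0.4910
T_tu = 14.64 kN


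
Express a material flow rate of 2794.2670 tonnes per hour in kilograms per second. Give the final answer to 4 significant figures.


m_dot = 2794.2670 * 1000 / 3600
m_dot = 776.2 kg/s


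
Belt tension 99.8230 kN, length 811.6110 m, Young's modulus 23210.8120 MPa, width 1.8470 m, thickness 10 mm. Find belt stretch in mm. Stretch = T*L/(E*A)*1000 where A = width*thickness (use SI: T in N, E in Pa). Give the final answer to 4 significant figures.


A = 1.8470 * 0.01 = 0.01847 m^2
Stretch = 99.8230*1000 * 811.6110 / (23210.8120e6 * 0.01847) * 1000
Stretch = 189.0 mm


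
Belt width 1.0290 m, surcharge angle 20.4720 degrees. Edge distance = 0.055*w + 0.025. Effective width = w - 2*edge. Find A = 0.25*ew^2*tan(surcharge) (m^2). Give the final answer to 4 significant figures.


edge = 0.055*1.0290 + 0.025 = 0.081595 m
ew = 1.0290 - 2*0.081595 = 0.86581 m
A = 0.25 * 0.86581^2 * tan(20.4720 deg)
A = 0.06996 m^2


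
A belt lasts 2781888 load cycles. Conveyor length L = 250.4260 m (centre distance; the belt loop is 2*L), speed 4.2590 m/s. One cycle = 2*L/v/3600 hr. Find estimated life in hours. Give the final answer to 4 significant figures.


cycle_time = 2 * 250.4260 / 4.2590 / 3600 = 0.0326662 hr
life = 2781888 * 0.0326662 = 90870 hours


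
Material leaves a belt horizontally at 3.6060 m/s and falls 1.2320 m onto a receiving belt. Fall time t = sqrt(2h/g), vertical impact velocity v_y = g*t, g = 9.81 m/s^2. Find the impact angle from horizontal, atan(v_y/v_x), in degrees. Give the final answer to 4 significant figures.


t = sqrt(2*1.2320/9.81) = 0.501171 s
v_y = 9.81 * 0.501171 = 4.91649 m/s
angle = atan(4.91649 / 3.6060) = 53.74 deg


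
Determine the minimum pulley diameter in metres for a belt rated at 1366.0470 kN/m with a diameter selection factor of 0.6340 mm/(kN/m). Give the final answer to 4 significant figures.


D = 1366.0470 * 0.6340 / 1000
D = 0.8661 m


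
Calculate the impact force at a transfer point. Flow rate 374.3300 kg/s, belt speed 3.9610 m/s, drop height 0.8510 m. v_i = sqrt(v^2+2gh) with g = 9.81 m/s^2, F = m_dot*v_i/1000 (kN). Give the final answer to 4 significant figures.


v_i = sqrt(3.9610^2 + 2*9.81*0.8510) = 5.69088 m/s
F = 374.3300 * 5.69088 / 1000
F = 2.130 kN


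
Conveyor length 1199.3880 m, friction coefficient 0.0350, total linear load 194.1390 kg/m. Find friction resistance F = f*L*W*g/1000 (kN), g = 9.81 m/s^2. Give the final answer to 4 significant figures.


F = 0.0350 * 1199.3880 * 194.1390 * 9.81 / 1000
F = 79.95 kN


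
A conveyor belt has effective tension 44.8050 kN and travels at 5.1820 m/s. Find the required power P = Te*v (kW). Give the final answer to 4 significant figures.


P = Te * v = 44.8050 * 5.1820
P = 232.2 kW


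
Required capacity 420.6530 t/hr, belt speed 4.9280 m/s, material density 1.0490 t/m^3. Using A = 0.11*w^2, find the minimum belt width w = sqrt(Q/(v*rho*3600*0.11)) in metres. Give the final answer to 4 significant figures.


A_req = 420.6530 / (4.9280 * 1.0490 * 3600) = 0.0226035 m^2
w = sqrt(0.0226035 / 0.11)
w = 0.4533 m


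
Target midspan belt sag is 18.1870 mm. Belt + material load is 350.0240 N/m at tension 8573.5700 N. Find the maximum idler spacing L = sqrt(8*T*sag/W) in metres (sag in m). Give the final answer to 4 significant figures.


sag = 18.1870/1000 = 0.018187 m
L = sqrt(8 * 8573.5700 * 0.018187 / 350.0240)
L = 1.888 m


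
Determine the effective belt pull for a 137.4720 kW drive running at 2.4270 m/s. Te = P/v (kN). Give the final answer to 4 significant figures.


Te = P / v = 137.4720 / 2.4270
Te = 56.64 kN


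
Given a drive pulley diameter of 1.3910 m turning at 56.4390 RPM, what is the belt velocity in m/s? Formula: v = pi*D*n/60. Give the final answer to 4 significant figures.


v = pi * 1.3910 * 56.4390 / 60
v = 4.111 m/s


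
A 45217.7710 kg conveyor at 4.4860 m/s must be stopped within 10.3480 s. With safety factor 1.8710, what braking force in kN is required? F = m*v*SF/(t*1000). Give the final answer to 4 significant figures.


F = 45217.7710 * 4.4860 / 10.3480 * 1.8710 / 1000
F = 36.68 kN


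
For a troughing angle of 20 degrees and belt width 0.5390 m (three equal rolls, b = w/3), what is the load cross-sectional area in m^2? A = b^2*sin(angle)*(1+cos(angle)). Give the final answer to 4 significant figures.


b = 0.5390/3 = 0.179667 m
A = 0.179667^2 * sin(20 deg) * (1 + cos(20 deg))
A = 0.02142 m^2


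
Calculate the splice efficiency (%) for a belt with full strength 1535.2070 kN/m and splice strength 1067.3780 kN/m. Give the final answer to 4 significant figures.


Eff = 1067.3780 / 1535.2070 * 100
Eff = 69.53 %


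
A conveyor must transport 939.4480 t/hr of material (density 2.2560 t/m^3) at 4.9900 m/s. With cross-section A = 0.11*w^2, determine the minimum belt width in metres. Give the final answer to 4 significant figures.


A_req = 939.4480 / (4.9900 * 2.2560 * 3600) = 0.0231809 m^2
w = sqrt(0.0231809 / 0.11)
w = 0.4591 m


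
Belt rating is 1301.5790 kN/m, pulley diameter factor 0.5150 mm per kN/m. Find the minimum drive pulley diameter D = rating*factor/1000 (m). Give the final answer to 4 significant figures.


D = 1301.5790 * 0.5150 / 1000
D = 0.6703 m


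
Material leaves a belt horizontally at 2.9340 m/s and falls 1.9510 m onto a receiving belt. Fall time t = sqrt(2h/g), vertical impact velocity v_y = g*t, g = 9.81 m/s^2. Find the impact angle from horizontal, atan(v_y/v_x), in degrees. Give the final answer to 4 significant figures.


t = sqrt(2*1.9510/9.81) = 0.63068 s
v_y = 9.81 * 0.63068 = 6.18697 m/s
angle = atan(6.18697 / 2.9340) = 64.63 deg


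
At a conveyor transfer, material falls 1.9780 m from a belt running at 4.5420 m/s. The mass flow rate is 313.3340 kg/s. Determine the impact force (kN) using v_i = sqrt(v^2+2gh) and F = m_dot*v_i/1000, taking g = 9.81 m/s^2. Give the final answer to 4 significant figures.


v_i = sqrt(4.5420^2 + 2*9.81*1.9780) = 7.70961 m/s
F = 313.3340 * 7.70961 / 1000
F = 2.416 kN


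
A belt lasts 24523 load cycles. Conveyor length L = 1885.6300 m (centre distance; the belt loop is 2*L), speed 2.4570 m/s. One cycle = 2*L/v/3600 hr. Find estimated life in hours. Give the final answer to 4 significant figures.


cycle_time = 2 * 1885.6300 / 2.4570 / 3600 = 0.426362 hr
life = 24523 * 0.426362 = 10460 hours


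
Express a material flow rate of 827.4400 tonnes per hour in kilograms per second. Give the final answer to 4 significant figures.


m_dot = 827.4400 * 1000 / 3600
m_dot = 229.8 kg/s


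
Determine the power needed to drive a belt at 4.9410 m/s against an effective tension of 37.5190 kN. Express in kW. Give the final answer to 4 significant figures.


P = Te * v = 37.5190 * 4.9410
P = 185.4 kW


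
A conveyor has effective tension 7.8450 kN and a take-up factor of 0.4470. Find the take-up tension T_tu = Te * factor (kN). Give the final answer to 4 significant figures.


T_tu = 7.8450 * 0.4470
T_tu = 3.507 kN


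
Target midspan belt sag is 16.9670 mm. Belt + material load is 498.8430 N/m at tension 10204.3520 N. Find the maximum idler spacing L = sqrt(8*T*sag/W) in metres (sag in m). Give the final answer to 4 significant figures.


sag = 16.9670/1000 = 0.016967 m
L = sqrt(8 * 10204.3520 * 0.016967 / 498.8430)
L = 1.666 m


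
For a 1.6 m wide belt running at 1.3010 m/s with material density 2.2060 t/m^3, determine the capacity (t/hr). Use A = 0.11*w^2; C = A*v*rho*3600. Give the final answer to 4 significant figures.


A = 0.11 * 1.6^2 = 0.2816 m^2
C = 0.2816 * 1.3010 * 2.2060 * 3600
C = 2909 t/hr


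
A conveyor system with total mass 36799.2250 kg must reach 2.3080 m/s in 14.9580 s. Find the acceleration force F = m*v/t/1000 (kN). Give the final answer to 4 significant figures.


F = 36799.2250 * 2.3080 / 14.9580 / 1000
F = 5.678 kN


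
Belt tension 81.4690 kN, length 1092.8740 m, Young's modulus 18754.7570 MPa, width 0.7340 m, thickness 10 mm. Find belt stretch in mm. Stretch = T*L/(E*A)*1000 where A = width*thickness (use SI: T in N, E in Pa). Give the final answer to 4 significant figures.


A = 0.7340 * 0.01 = 0.00734 m^2
Stretch = 81.4690*1000 * 1092.8740 / (18754.7570e6 * 0.00734) * 1000
Stretch = 646.8 mm


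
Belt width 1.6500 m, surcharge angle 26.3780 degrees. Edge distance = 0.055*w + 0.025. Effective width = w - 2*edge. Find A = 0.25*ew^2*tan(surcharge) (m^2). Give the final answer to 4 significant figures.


edge = 0.055*1.6500 + 0.025 = 0.11575 m
ew = 1.6500 - 2*0.11575 = 1.4185 m
A = 0.25 * 1.4185^2 * tan(26.3780 deg)
A = 0.2495 m^2


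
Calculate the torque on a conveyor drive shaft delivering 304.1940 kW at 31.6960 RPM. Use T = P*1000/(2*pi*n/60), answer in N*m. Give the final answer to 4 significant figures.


omega = 2*pi*31.6960/60 = 3.3192 rad/s
T = 304.1940*1000 / 3.3192
T = 91650 N*m


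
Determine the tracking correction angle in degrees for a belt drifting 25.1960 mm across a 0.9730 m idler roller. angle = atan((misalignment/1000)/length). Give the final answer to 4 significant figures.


misalign_m = 25.1960 / 1000 = 0.025196 m
angle = atan(0.025196 / 0.9730)
angle = 1.483 deg


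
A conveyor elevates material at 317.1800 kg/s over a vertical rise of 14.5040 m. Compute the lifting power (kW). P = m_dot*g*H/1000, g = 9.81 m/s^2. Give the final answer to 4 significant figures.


P = 317.1800 * 9.81 * 14.5040 / 1000
P = 45.13 kW


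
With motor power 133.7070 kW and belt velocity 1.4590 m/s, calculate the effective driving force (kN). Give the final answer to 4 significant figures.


Te = P / v = 133.7070 / 1.4590
Te = 91.64 kN


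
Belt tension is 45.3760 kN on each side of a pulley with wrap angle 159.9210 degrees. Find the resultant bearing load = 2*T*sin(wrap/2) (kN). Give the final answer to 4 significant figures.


F = 2 * 45.3760 * sin(159.9210/2 deg)
F = 89.36 kN


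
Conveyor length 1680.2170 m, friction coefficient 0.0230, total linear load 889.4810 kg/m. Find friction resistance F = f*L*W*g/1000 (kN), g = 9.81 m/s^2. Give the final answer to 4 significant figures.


F = 0.0230 * 1680.2170 * 889.4810 * 9.81 / 1000
F = 337.2 kN


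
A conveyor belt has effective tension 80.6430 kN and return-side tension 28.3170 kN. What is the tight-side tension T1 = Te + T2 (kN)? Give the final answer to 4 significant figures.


T1 = Te + T2 = 80.6430 + 28.3170
T1 = 109.0 kN


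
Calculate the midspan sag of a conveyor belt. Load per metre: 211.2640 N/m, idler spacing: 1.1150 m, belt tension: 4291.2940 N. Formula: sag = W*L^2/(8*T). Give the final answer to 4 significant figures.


sag = 211.2640 * 1.1150^2 / (8 * 4291.2940)
sag = 0.007651 m


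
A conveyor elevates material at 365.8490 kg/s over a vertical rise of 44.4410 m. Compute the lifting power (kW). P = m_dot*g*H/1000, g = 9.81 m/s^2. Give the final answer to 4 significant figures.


P = 365.8490 * 9.81 * 44.4410 / 1000
P = 159.5 kW


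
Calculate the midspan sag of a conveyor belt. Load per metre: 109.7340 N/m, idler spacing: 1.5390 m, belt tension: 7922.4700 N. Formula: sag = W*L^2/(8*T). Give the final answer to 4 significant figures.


sag = 109.7340 * 1.5390^2 / (8 * 7922.4700)
sag = 0.004101 m


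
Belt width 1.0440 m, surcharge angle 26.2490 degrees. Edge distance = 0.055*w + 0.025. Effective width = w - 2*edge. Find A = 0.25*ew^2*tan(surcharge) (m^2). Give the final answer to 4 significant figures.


edge = 0.055*1.0440 + 0.025 = 0.08242 m
ew = 1.0440 - 2*0.08242 = 0.87916 m
A = 0.25 * 0.87916^2 * tan(26.2490 deg)
A = 0.09529 m^2


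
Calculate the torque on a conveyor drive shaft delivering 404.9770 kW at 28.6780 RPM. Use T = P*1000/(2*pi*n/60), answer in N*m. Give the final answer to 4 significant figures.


omega = 2*pi*28.6780/60 = 3.00315 rad/s
T = 404.9770*1000 / 3.00315
T = 134900 N*m


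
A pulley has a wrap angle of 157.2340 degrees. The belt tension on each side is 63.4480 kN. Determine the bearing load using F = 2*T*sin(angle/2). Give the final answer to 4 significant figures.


F = 2 * 63.4480 * sin(157.2340/2 deg)
F = 124.4 kN


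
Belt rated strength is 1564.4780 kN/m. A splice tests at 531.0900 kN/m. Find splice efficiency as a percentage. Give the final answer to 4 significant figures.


Eff = 531.0900 / 1564.4780 * 100
Eff = 33.95 %


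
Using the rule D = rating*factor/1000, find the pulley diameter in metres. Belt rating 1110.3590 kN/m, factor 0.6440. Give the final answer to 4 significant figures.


D = 1110.3590 * 0.6440 / 1000
D = 0.7151 m


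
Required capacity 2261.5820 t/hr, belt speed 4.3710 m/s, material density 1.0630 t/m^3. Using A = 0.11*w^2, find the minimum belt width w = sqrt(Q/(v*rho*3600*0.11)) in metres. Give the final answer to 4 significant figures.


A_req = 2261.5820 / (4.3710 * 1.0630 * 3600) = 0.135206 m^2
w = sqrt(0.135206 / 0.11)
w = 1.109 m


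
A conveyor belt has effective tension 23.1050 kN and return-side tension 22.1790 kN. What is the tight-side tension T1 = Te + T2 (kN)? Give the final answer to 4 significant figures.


T1 = Te + T2 = 23.1050 + 22.1790
T1 = 45.28 kN


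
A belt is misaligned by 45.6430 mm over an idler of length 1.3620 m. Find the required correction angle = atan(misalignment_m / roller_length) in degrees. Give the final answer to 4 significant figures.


misalign_m = 45.6430 / 1000 = 0.045643 m
angle = atan(0.045643 / 1.3620)
angle = 1.919 deg


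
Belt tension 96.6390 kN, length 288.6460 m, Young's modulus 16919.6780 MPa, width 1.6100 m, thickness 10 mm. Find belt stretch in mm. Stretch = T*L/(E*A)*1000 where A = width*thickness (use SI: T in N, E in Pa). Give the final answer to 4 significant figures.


A = 1.6100 * 0.01 = 0.01610 m^2
Stretch = 96.6390*1000 * 288.6460 / (16919.6780e6 * 0.01610) * 1000
Stretch = 102.4 mm


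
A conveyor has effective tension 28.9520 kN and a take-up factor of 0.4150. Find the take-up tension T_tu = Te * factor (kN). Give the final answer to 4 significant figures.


T_tu = 28.9520 * 0.4150
T_tu = 12.02 kN


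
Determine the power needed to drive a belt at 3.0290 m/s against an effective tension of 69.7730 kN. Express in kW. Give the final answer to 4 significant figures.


P = Te * v = 69.7730 * 3.0290
P = 211.3 kW


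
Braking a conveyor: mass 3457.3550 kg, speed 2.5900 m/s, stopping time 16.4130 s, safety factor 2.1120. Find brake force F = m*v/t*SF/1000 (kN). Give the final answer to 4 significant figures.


F = 3457.3550 * 2.5900 / 16.4130 * 2.1120 / 1000
F = 1.152 kN


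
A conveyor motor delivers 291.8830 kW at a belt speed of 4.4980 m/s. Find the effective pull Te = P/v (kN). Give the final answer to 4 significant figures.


Te = P / v = 291.8830 / 4.4980
Te = 64.89 kN


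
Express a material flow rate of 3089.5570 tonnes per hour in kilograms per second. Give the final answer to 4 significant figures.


m_dot = 3089.5570 * 1000 / 3600
m_dot = 858.2 kg/s


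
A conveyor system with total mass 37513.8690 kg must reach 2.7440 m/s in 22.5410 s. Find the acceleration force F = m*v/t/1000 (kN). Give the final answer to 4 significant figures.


F = 37513.8690 * 2.7440 / 22.5410 / 1000
F = 4.567 kN


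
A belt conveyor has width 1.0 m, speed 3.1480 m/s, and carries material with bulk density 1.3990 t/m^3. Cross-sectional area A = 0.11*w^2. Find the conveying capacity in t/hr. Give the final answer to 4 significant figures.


A = 0.11 * 1.0^2 = 0.11 m^2
C = 0.11 * 3.1480 * 1.3990 * 3600
C = 1744 t/hr


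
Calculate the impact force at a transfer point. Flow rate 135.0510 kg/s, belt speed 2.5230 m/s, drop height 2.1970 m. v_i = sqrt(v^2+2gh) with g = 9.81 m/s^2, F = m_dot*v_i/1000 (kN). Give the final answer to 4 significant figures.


v_i = sqrt(2.5230^2 + 2*9.81*2.1970) = 7.03354 m/s
F = 135.0510 * 7.03354 / 1000
F = 0.9499 kN


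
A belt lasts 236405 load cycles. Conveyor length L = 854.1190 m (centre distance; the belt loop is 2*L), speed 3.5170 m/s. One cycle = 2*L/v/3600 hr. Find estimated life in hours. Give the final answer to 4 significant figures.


cycle_time = 2 * 854.1190 / 3.5170 / 3600 = 0.134919 hr
life = 236405 * 0.134919 = 31900 hours


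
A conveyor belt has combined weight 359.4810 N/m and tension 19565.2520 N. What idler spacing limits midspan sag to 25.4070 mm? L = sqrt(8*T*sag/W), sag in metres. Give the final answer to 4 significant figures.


sag = 25.4070/1000 = 0.025407 m
L = sqrt(8 * 19565.2520 * 0.025407 / 359.4810)
L = 3.326 m


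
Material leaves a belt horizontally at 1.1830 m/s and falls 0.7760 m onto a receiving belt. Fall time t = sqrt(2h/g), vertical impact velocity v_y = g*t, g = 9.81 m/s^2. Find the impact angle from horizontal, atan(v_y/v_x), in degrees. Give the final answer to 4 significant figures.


t = sqrt(2*0.7760/9.81) = 0.397751 s
v_y = 9.81 * 0.397751 = 3.90194 m/s
angle = atan(3.90194 / 1.1830) = 73.13 deg


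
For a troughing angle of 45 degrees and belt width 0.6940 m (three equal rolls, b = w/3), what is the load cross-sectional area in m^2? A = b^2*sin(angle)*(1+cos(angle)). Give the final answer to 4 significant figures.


b = 0.6940/3 = 0.231333 m
A = 0.231333^2 * sin(45 deg) * (1 + cos(45 deg))
A = 0.06460 m^2


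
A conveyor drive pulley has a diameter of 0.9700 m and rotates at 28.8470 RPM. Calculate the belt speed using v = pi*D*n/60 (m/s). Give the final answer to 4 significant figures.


v = pi * 0.9700 * 28.8470 / 60
v = 1.465 m/s


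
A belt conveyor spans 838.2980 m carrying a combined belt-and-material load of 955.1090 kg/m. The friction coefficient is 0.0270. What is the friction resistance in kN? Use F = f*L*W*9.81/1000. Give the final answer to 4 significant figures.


F = 0.0270 * 838.2980 * 955.1090 * 9.81 / 1000
F = 212.1 kN


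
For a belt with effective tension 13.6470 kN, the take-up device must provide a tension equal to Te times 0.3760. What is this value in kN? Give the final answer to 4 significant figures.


T_tu = 13.6470 * 0.3760
T_tu = 5.131 kN


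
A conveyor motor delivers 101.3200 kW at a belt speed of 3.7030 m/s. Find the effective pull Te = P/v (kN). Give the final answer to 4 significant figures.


Te = P / v = 101.3200 / 3.7030
Te = 27.36 kN


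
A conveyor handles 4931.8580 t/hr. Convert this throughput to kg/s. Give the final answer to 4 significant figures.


m_dot = 4931.8580 * 1000 / 3600
m_dot = 1370 kg/s


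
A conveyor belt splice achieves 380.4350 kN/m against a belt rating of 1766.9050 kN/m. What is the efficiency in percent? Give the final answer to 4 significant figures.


Eff = 380.4350 / 1766.9050 * 100
Eff = 21.53 %


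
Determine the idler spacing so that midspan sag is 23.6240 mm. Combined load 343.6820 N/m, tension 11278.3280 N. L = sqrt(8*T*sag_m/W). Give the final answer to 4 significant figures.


sag = 23.6240/1000 = 0.023624 m
L = sqrt(8 * 11278.3280 * 0.023624 / 343.6820)
L = 2.490 m


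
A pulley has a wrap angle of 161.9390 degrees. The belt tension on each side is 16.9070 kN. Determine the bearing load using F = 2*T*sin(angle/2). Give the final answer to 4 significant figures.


F = 2 * 16.9070 * sin(161.9390/2 deg)
F = 33.39 kN


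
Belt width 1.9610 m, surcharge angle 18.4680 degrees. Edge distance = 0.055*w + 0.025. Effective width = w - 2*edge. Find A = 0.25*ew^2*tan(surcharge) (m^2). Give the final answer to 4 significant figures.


edge = 0.055*1.9610 + 0.025 = 0.132855 m
ew = 1.9610 - 2*0.132855 = 1.69529 m
A = 0.25 * 1.69529^2 * tan(18.4680 deg)
A = 0.2400 m^2


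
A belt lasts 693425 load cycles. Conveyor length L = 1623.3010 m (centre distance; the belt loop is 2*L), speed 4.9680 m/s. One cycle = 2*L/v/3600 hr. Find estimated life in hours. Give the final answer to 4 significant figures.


cycle_time = 2 * 1623.3010 / 4.9680 / 3600 = 0.181529 hr
life = 693425 * 0.181529 = 125900 hours


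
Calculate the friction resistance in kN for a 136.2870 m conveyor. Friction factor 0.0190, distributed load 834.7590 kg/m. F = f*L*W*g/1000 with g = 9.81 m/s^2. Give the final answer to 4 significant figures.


F = 0.0190 * 136.2870 * 834.7590 * 9.81 / 1000
F = 21.20 kN


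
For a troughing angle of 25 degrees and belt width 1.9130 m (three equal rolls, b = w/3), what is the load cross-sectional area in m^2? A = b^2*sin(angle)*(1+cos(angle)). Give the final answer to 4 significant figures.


b = 1.9130/3 = 0.637667 m
A = 0.637667^2 * sin(25 deg) * (1 + cos(25 deg))
A = 0.3276 m^2


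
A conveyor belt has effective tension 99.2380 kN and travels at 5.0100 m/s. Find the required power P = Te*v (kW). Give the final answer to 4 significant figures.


P = Te * v = 99.2380 * 5.0100
P = 497.2 kW


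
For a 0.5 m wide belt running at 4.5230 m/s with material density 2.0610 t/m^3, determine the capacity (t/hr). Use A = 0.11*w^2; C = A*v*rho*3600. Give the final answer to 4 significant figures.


A = 0.11 * 0.5^2 = 0.0275 m^2
C = 0.0275 * 4.5230 * 2.0610 * 3600
C = 922.9 t/hr


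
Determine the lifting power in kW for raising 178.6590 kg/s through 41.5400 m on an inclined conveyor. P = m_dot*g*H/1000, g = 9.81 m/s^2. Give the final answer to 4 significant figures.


P = 178.6590 * 9.81 * 41.5400 / 1000
P = 72.80 kW


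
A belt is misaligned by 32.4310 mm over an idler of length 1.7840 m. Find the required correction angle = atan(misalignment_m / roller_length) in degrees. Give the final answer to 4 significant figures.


misalign_m = 32.4310 / 1000 = 0.032431 m
angle = atan(0.032431 / 1.7840)
angle = 1.041 deg


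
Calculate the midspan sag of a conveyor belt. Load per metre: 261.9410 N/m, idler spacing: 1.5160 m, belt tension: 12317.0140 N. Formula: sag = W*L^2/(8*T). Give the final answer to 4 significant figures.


sag = 261.9410 * 1.5160^2 / (8 * 12317.0140)
sag = 0.006110 m


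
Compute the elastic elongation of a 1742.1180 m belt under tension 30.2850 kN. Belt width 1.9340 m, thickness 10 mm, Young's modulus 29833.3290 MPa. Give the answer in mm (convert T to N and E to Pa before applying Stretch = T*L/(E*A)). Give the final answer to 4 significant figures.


A = 1.9340 * 0.01 = 0.01934 m^2
Stretch = 30.2850*1000 * 1742.1180 / (29833.3290e6 * 0.01934) * 1000
Stretch = 91.44 mm


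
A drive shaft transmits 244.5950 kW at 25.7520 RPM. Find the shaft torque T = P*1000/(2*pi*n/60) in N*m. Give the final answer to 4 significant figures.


omega = 2*pi*25.7520/60 = 2.69674 rad/s
T = 244.5950*1000 / 2.69674
T = 90700 N*m
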